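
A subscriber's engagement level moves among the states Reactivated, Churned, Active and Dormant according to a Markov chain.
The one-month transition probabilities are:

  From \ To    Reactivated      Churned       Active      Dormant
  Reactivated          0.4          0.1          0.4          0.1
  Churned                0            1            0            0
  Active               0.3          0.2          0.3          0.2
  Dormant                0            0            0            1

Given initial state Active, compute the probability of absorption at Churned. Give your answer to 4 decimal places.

0.5000

Let h(s) be the probability of absorption at Churned starting from transient state s. Then h(Churned) = 1 and h(Dormant) = 0. By first-step analysis:
h(Reactivated) = 0.4·h(Reactivated) + 0.1·1 + 0.4·h(Active) + 0.1·0
h(Active) = 0.3·h(Reactivated) + 0.2·1 + 0.3·h(Active) + 0.2·0
Solving: h(Reactivated) = 0.5000, h(Active) = 0.5000.
Starting from Active, the probability is 0.5000.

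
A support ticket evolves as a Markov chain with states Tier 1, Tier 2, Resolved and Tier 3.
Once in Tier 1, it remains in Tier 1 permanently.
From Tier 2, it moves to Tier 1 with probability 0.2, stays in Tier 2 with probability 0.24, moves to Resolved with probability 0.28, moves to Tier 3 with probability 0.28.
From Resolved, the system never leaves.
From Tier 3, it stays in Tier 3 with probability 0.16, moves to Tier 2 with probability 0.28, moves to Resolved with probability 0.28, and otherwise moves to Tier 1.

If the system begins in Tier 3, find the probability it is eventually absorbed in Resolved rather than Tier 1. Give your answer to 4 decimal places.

0.5200

Let h(s) be the probability of absorption at Resolved starting from transient state s. Then h(Resolved) = 1 and h(Tier 1) = 0. By first-step analysis:
h(Tier 2) = 0.2·0 + 0.24·h(Tier 2) + 0.28·1 + 0.28·h(Tier 3)
h(Tier 3) = 0.28·0 + 0.28·h(Tier 2) + 0.28·1 + 0.16·h(Tier 3)
Solving: h(Tier 2) = 0.5600, h(Tier 3) = 0.5200.
Starting from Tier 3, the probability is 0.5200.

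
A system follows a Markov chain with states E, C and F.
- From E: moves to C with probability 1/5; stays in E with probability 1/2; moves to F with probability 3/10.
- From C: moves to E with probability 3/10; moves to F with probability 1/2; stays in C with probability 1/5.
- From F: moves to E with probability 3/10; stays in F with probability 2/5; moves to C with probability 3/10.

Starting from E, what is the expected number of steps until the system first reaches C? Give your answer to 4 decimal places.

Let t(s) be the expected number of steps to first reach C from state s, with t(C) = 0. Conditioning on the first step:
t(E) = 1 + 0.5·t(E) + 0.3·t(F)
t(F) = 1 + 0.3·t(E) + 0.4·t(F)
Solving: t(E) = 4.2857, t(F) = 3.8095.
Expected steps from E to C: 4.2857.

4.2857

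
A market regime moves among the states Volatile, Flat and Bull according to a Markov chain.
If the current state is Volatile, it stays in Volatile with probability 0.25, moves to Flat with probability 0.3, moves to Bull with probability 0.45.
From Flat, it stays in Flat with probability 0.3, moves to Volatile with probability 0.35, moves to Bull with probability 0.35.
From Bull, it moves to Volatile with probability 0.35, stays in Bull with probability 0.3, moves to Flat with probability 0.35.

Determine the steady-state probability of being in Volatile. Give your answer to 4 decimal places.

0.3182

Let the stationary distribution be π with π = πP and π_1 + π_2 + π_3 = 1.
π_1 = 0.25·π_1 + 0.35·π_2 + 0.35·π_3
π_2 = 0.3·π_1 + 0.3·π_2 + 0.35·π_3
Solving with the normalization constraint gives π = (0.3182, 0.3182, 0.3636).
So the stationary probability of Volatile is 0.3182.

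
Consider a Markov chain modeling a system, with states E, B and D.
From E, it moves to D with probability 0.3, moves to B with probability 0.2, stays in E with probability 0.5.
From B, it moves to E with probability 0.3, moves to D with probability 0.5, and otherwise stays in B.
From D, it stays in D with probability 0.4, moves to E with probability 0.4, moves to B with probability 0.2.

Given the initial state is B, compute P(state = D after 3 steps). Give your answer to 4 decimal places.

0.3790

Propagate the distribution vector 3 steps from B.
After 0 steps: (0.0000, 1.0000, 0.0000)
After 1 step: (0.3000, 0.2000, 0.5000)
After 2 steps: (0.4100, 0.2000, 0.3900)
After 3 steps: (0.4210, 0.2000, 0.3790)
P(in D after 3 steps) = 0.3790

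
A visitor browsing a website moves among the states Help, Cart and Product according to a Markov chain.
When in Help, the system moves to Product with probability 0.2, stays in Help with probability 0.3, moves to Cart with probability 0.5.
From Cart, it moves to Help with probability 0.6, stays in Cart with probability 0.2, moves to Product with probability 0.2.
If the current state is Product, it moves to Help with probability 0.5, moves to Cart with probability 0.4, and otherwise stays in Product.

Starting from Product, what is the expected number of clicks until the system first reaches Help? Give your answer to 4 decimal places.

Let t(s) be the expected number of clicks to first reach Help from state s, with t(Help) = 0. Conditioning on the first click:
t(Cart) = 1 + 0.2·t(Cart) + 0.2·t(Product)
t(Product) = 1 + 0.4·t(Cart) + 0.1·t(Product)
Solving: t(Cart) = 1.7188, t(Product) = 1.8750.
Expected clicks from Product to Help: 1.8750.

1.8750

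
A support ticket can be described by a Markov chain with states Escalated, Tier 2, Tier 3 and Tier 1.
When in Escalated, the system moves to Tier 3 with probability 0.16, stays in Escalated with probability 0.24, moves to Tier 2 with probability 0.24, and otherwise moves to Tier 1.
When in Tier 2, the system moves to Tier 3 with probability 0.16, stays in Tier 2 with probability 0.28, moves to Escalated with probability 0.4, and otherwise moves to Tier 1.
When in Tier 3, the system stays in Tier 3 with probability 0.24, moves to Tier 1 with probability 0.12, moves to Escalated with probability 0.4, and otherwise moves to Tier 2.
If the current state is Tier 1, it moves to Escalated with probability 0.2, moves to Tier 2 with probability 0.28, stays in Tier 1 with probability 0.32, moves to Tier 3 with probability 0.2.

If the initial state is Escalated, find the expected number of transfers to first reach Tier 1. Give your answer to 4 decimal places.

3.7277

Let t(s) be the expected number of transfers to first reach Tier 1 from state s, with t(Tier 1) = 0. Conditioning on the first transfer:
t(Escalated) = 1 + 0.24·t(Escalated) + 0.24·t(Tier 2) + 0.16·t(Tier 3)
t(Tier 2) = 1 + 0.4·t(Escalated) + 0.28·t(Tier 2) + 0.16·t(Tier 3)
t(Tier 3) = 1 + 0.4·t(Escalated) + 0.24·t(Tier 2) + 0.24·t(Tier 3)
Solving: t(Escalated) = 3.7277, t(Tier 2) = 4.5043, t(Tier 3) = 4.7002.
Expected transfers from Escalated to Tier 1: 3.7277.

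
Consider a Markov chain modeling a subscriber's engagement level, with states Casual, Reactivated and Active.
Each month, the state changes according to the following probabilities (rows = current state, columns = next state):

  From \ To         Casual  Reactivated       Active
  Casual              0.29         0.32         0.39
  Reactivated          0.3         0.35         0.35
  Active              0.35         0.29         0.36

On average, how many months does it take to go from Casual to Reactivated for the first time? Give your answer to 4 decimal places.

Let t(s) be the expected number of months to first reach Reactivated from state s, with t(Reactivated) = 0. Conditioning on the first month:
t(Casual) = 1 + 0.29·t(Casual) + 0.39·t(Active)
t(Active) = 1 + 0.35·t(Casual) + 0.36·t(Active)
Solving: t(Casual) = 3.2400, t(Active) = 3.3344.
Expected months from Casual to Reactivated: 3.2400.

3.2400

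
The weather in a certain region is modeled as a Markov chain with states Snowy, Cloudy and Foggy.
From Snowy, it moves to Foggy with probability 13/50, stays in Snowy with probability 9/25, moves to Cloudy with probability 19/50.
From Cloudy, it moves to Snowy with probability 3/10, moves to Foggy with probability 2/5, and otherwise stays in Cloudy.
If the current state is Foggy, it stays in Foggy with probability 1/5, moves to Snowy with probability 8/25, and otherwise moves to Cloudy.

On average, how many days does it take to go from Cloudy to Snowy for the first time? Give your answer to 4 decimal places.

Let t(s) be the expected number of days to first reach Snowy from state s, with t(Snowy) = 0. Conditioning on the first day:
t(Cloudy) = 1 + 0.3·t(Cloudy) + 0.4·t(Foggy)
t(Foggy) = 1 + 0.48·t(Cloudy) + 0.2·t(Foggy)
Solving: t(Cloudy) = 3.2609, t(Foggy) = 3.2065.
Expected days from Cloudy to Snowy: 3.2609.

3.2609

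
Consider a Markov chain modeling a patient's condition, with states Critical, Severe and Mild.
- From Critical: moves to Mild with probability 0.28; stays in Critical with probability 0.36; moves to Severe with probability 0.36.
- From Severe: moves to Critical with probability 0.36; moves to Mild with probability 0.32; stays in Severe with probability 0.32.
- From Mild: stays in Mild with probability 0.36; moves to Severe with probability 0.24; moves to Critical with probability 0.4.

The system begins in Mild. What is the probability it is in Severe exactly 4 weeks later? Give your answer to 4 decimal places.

Propagate the distribution vector 4 weeks from Mild.
After 0 weeks: (0.0000, 0.0000, 1.0000)
After 1 week: (0.4000, 0.2400, 0.3600)
After 2 weeks: (0.3744, 0.3072, 0.3184)
After 3 weeks: (0.3727, 0.3095, 0.3178)
After 4 weeks: (0.3727, 0.3095, 0.3178)
P(in Severe after 4 weeks) = 0.3095

0.3095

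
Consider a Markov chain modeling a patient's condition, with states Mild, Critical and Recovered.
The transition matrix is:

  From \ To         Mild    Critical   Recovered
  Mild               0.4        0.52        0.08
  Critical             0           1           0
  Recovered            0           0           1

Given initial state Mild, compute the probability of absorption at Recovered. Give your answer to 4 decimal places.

0.1333

Let h(s) be the probability of absorption at Recovered starting from transient state s. Then h(Recovered) = 1 and h(Critical) = 0. By first-step analysis:
h(Mild) = 0.4·h(Mild) + 0.52·0 + 0.08·1
Solving: h(Mild) = 0.1333.
Starting from Mild, the probability is 0.1333.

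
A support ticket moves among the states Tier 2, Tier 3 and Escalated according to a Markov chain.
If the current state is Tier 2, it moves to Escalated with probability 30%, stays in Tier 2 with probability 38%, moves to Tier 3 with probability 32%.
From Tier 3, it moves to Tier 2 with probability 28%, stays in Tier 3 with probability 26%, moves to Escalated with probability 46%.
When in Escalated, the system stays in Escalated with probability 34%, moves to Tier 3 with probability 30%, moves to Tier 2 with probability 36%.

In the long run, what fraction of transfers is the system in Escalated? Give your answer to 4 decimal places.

0.3617

Let the stationary distribution be π with π = πP and π_1 + π_2 + π_3 = 1.
π_1 = 0.38·π_1 + 0.28·π_2 + 0.36·π_3
π_2 = 0.32·π_1 + 0.26·π_2 + 0.3·π_3
Solving with the normalization constraint gives π = (0.3433, 0.2951, 0.3617).
So the stationary probability of Escalated is 0.3617.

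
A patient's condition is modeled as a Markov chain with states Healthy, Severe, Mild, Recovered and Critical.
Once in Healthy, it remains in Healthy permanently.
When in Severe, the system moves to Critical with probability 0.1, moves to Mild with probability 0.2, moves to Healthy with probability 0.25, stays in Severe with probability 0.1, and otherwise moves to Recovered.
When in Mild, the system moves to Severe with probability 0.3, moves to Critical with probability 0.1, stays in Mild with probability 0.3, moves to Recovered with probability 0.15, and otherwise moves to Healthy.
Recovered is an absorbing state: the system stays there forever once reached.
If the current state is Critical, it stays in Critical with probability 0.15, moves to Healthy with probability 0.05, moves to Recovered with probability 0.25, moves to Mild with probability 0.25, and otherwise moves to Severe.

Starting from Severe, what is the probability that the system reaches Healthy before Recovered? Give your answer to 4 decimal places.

Let h(s) be the probability of absorption at Healthy starting from transient state s. Then h(Healthy) = 1 and h(Recovered) = 0. By first-step analysis:
h(Severe) = 0.25·1 + 0.1·h(Severe) + 0.2·h(Mild) + 0.35·0 + 0.1·h(Critical)
h(Mild) = 0.15·1 + 0.3·h(Severe) + 0.3·h(Mild) + 0.15·0 + 0.1·h(Critical)
h(Critical) = 0.05·1 + 0.3·h(Severe) + 0.25·h(Mild) + 0.25·0 + 0.15·h(Critical)
Solving: h(Severe) = 0.4123, h(Mild) = 0.4386, h(Critical) = 0.3333.
Starting from Severe, the probability is 0.4123.

0.4123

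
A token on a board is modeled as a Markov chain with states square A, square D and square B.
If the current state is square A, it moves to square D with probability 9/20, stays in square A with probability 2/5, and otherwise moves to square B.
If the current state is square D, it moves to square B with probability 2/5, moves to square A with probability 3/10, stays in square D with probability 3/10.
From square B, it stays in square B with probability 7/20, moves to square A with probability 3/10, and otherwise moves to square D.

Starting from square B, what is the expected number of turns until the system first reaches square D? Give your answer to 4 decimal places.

2.6087

Let t(s) be the expected number of turns to first reach square D from state s, with t(square D) = 0. Conditioning on the first turn:
t(square A) = 1 + 0.4·t(square A) + 0.15·t(square B)
t(square B) = 1 + 0.3·t(square A) + 0.35·t(square B)
Solving: t(square A) = 2.3188, t(square B) = 2.6087.
Expected turns from square B to square D: 2.6087.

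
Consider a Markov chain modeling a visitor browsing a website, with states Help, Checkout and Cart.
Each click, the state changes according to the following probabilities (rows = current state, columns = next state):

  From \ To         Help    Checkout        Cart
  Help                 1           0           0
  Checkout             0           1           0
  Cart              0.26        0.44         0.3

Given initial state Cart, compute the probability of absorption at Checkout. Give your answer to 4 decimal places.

0.6286

Let h(s) be the probability of absorption at Checkout starting from transient state s. Then h(Checkout) = 1 and h(Help) = 0. By first-step analysis:
h(Cart) = 0.26·0 + 0.44·1 + 0.3·h(Cart)
Solving: h(Cart) = 0.6286.
Starting from Cart, the probability is 0.6286.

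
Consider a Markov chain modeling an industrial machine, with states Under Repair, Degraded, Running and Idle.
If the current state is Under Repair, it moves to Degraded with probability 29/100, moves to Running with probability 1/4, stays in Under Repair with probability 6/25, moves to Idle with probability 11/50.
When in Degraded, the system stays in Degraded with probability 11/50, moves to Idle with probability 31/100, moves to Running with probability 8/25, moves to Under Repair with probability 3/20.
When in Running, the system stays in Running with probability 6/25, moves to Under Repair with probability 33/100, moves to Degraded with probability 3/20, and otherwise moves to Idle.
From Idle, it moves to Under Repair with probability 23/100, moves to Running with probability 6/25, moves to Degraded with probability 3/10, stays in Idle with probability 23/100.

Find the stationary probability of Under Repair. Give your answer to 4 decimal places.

0.2394

Let the stationary distribution be π with π = πP and π_1 + π_2 + π_3 + π_4 = 1.
π_1 = 0.24·π_1 + 0.15·π_2 + 0.33·π_3 + 0.23·π_4
π_2 = 0.29·π_1 + 0.22·π_2 + 0.15·π_3 + 0.3·π_4
π_3 = 0.25·π_1 + 0.32·π_2 + 0.24·π_3 + 0.24·π_4
Solving with the normalization constraint gives π = (0.2394, 0.2392, 0.2615, 0.2598).
So the stationary probability of Under Repair is 0.2394.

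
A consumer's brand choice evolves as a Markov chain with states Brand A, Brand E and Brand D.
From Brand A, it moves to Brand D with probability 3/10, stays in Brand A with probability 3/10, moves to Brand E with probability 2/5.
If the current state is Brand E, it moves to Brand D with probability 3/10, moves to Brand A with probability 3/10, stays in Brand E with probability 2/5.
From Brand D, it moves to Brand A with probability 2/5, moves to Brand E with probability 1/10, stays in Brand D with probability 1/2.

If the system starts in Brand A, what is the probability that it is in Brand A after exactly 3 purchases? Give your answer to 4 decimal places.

0.3360

Propagate the distribution vector 3 purchases from Brand A.
After 0 purchases: (1.0000, 0.0000, 0.0000)
After 1 purchase: (0.3000, 0.4000, 0.3000)
After 2 purchases: (0.3300, 0.3100, 0.3600)
After 3 purchases: (0.3360, 0.2920, 0.3720)
P(in Brand A after 3 purchases) = 0.3360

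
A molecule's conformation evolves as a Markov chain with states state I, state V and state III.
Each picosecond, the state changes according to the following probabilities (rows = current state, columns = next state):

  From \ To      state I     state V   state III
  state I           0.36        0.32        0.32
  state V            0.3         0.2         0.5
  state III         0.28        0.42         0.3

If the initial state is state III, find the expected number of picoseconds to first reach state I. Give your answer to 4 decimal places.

Let t(s) be the expected number of picoseconds to first reach state I from state s, with t(state I) = 0. Conditioning on the first picosecond:
t(state V) = 1 + 0.2·t(state V) + 0.5·t(state III)
t(state III) = 1 + 0.42·t(state V) + 0.3·t(state III)
Solving: t(state V) = 3.4286, t(state III) = 3.4857.
Expected picoseconds from state III to state I: 3.4857.

3.4857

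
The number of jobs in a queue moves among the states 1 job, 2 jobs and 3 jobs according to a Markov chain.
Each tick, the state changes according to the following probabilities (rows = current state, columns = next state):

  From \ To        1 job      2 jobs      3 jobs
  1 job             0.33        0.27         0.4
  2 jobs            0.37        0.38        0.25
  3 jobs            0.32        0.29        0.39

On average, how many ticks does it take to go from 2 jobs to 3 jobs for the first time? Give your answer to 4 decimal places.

3.2964

Let t(s) be the expected number of ticks to first reach 3 jobs from state s, with t(3 jobs) = 0. Conditioning on the first tick:
t(1 job) = 1 + 0.33·t(1 job) + 0.27·t(2 jobs)
t(2 jobs) = 1 + 0.37·t(1 job) + 0.38·t(2 jobs)
Solving: t(1 job) = 2.8209, t(2 jobs) = 3.2964.
Expected ticks from 2 jobs to 3 jobs: 3.2964.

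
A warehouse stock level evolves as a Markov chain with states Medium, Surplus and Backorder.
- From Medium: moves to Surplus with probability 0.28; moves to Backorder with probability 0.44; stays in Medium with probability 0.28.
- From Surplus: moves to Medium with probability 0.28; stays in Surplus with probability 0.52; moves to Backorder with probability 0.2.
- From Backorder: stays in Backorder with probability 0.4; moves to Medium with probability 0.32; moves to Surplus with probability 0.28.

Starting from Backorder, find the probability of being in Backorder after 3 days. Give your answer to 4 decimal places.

0.3424

Propagate the distribution vector 3 days from Backorder.
After 0 days: (0.0000, 0.0000, 1.0000)
After 1 day: (0.3200, 0.2800, 0.4000)
After 2 days: (0.2960, 0.3472, 0.3568)
After 3 days: (0.2943, 0.3633, 0.3424)
P(in Backorder after 3 days) = 0.3424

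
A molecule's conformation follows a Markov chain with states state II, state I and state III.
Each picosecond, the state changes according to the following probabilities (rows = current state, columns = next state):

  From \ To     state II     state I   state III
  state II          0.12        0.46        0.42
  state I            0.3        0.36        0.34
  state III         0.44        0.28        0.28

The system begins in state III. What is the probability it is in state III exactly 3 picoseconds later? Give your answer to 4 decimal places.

Propagate the distribution vector 3 picoseconds from state III.
After 0 picoseconds: (0.0000, 0.0000, 1.0000)
After 1 picosecond: (0.4400, 0.2800, 0.2800)
After 2 picoseconds: (0.2600, 0.3816, 0.3584)
After 3 picoseconds: (0.3034, 0.3573, 0.3393)
P(in state III after 3 picoseconds) = 0.3393

0.3393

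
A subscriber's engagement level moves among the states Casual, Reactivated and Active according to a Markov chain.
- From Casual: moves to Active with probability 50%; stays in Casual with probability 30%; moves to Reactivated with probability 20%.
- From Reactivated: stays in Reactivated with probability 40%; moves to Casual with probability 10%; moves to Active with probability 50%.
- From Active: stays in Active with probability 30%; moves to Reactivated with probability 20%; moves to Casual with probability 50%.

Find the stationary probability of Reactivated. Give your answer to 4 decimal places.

Let the stationary distribution be π with π = πP and π_1 + π_2 + π_3 = 1.
π_1 = 0.3·π_1 + 0.1·π_2 + 0.5·π_3
π_2 = 0.2·π_1 + 0.4·π_2 + 0.2·π_3
Solving with the normalization constraint gives π = (0.3333, 0.2500, 0.4167).
So the stationary probability of Reactivated is 0.2500.

0.2500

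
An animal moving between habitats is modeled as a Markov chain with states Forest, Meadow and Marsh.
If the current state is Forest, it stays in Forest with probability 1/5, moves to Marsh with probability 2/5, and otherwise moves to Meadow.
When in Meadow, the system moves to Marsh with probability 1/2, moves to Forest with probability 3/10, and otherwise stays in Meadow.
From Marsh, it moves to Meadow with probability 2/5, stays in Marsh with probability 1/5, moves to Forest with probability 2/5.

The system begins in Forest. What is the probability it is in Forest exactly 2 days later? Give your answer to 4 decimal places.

Sum over the intermediate state after 1 day:
P = P(Forest→Forest)·P(Forest→Forest) + P(Forest→Meadow)·P(Meadow→Forest) + P(Forest→Marsh)·P(Marsh→Forest)
  = 0.2×0.2 + 0.4×0.3 + 0.4×0.4
  = 0.0400 + 0.1200 + 0.1600 = 0.3200

0.3200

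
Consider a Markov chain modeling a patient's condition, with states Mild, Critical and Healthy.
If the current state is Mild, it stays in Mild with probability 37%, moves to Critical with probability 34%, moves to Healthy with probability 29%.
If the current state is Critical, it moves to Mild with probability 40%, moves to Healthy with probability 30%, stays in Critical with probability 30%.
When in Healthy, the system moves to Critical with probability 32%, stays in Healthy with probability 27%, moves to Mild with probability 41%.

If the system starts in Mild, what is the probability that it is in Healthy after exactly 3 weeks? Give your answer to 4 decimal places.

Propagate the distribution vector 3 weeks from Mild.
After 0 weeks: (1.0000, 0.0000, 0.0000)
After 1 week: (0.3700, 0.3400, 0.2900)
After 2 weeks: (0.3918, 0.3206, 0.2876)
After 3 weeks: (0.3911, 0.3214, 0.2875)
P(in Healthy after 3 weeks) = 0.2875

0.2875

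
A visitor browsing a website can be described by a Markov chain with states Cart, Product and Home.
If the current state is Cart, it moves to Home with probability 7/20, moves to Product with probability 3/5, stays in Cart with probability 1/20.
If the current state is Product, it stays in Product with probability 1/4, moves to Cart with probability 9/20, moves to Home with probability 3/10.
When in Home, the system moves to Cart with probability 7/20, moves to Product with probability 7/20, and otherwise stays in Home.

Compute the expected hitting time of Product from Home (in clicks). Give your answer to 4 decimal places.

Let t(s) be the expected number of clicks to first reach Product from state s, with t(Product) = 0. Conditioning on the first click:
t(Cart) = 1 + 0.05·t(Cart) + 0.35·t(Home)
t(Home) = 1 + 0.35·t(Cart) + 0.3·t(Home)
Solving: t(Cart) = 1.9355, t(Home) = 2.3963.
Expected clicks from Home to Product: 2.3963.

2.3963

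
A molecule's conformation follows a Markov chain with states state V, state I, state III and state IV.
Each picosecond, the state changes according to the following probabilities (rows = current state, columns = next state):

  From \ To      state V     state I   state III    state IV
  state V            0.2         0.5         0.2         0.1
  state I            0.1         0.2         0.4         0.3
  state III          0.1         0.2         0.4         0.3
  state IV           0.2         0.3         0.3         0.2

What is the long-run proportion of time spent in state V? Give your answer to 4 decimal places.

Let the stationary distribution be π with π = πP and π_1 + π_2 + π_3 + π_4 = 1.
π_1 = 0.2·π_1 + 0.1·π_2 + 0.1·π_3 + 0.2·π_4
π_2 = 0.5·π_1 + 0.2·π_2 + 0.2·π_3 + 0.3·π_4
π_3 = 0.2·π_1 + 0.4·π_2 + 0.4·π_3 + 0.3·π_4
Solving with the normalization constraint gives π = (0.1386, 0.2663, 0.3475, 0.2475).
So the stationary probability of state V is 0.1386.

0.1386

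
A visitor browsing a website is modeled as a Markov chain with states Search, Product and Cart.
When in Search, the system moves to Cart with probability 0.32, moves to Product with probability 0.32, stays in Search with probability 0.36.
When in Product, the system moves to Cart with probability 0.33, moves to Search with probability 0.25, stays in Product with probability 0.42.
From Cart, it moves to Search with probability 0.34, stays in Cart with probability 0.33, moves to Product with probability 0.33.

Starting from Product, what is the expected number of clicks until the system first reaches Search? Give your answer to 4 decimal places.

3.5753

Let t(s) be the expected number of clicks to first reach Search from state s, with t(Search) = 0. Conditioning on the first click:
t(Product) = 1 + 0.42·t(Product) + 0.33·t(Cart)
t(Cart) = 1 + 0.33·t(Product) + 0.33·t(Cart)
Solving: t(Product) = 3.5753, t(Cart) = 3.2535.
Expected clicks from Product to Search: 3.5753.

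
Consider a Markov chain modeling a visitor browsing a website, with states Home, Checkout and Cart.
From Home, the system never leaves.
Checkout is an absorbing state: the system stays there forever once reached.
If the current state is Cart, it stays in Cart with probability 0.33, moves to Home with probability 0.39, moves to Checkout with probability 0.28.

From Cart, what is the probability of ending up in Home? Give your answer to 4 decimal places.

0.5821

Let h(s) be the probability of absorption at Home starting from transient state s. Then h(Home) = 1 and h(Checkout) = 0. By first-step analysis:
h(Cart) = 0.39·1 + 0.28·0 + 0.33·h(Cart)
Solving: h(Cart) = 0.5821.
Starting from Cart, the probability is 0.5821.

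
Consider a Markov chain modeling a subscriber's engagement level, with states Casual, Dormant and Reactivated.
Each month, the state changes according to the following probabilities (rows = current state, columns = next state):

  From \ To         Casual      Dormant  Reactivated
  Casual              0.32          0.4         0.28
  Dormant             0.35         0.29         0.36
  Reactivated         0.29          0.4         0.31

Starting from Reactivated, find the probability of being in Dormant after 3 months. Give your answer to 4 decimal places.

0.3608

Propagate the distribution vector 3 months from Reactivated.
After 0 months: (0.0000, 0.0000, 1.0000)
After 1 month: (0.2900, 0.4000, 0.3100)
After 2 months: (0.3227, 0.3560, 0.3213)
After 3 months: (0.3210, 0.3608, 0.3181)
P(in Dormant after 3 months) = 0.3608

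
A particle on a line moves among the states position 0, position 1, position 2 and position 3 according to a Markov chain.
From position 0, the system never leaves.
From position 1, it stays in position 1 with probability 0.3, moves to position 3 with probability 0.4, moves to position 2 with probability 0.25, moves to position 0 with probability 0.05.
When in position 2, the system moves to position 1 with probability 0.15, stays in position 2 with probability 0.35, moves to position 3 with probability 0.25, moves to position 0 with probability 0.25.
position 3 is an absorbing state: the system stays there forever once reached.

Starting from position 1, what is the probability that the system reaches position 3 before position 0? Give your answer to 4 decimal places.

0.7725

Let h(s) be the probability of absorption at position 3 starting from transient state s. Then h(position 3) = 1 and h(position 0) = 0. By first-step analysis:
h(position 1) = 0.05·0 + 0.3·h(position 1) + 0.25·h(position 2) + 0.4·1
h(position 2) = 0.25·0 + 0.15·h(position 1) + 0.35·h(position 2) + 0.25·1
Solving: h(position 1) = 0.7725, h(position 2) = 0.5629.
Starting from position 1, the probability is 0.7725.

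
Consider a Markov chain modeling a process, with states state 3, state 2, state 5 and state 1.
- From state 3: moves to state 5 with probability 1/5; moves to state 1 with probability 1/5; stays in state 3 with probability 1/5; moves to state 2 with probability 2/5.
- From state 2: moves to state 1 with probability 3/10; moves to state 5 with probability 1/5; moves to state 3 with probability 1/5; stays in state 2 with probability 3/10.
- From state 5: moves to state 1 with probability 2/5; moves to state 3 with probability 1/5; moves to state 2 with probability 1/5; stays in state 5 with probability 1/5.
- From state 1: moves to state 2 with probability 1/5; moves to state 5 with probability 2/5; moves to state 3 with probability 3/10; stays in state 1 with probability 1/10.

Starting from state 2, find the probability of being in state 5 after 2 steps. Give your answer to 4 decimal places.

0.2600

Propagate the distribution vector 2 steps from state 2.
After 0 steps: (0.0000, 1.0000, 0.0000, 0.0000)
After 1 step: (0.2000, 0.3000, 0.2000, 0.3000)
After 2 steps: (0.2300, 0.2700, 0.2600, 0.2400)
P(in state 5 after 2 steps) = 0.2600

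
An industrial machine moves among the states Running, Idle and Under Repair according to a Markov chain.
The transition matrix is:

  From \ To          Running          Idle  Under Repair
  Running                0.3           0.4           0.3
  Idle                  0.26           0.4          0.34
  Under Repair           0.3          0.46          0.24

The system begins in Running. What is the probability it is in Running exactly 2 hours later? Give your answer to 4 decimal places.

Sum over the intermediate state after 1 hour:
P = P(Running→Running)·P(Running→Running) + P(Running→Idle)·P(Idle→Running) + P(Running→Under Repair)·P(Under Repair→Running)
  = 0.3×0.3 + 0.4×0.26 + 0.3×0.3
  = 0.0900 + 0.1040 + 0.0900 = 0.2840

0.2840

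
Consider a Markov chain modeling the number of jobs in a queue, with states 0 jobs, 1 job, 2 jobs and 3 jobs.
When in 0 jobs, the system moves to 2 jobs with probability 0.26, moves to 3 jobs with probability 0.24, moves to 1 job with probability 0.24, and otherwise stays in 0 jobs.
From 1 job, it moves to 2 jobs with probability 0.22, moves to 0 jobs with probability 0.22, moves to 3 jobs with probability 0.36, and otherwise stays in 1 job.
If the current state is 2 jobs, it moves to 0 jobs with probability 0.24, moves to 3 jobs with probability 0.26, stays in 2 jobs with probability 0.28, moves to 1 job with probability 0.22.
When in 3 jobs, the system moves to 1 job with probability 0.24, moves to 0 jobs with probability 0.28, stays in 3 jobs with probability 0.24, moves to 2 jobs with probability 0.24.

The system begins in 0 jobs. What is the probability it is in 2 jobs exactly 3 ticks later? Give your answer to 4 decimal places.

Propagate the distribution vector 3 ticks from 0 jobs.
After 0 ticks: (1.0000, 0.0000, 0.0000, 0.0000)
After 1 tick: (0.2600, 0.2400, 0.2600, 0.2400)
After 2 ticks: (0.2500, 0.2252, 0.2508, 0.2740)
After 3 ticks: (0.2515, 0.2260, 0.2505, 0.2720)
P(in 2 jobs after 3 ticks) = 0.2505

0.2505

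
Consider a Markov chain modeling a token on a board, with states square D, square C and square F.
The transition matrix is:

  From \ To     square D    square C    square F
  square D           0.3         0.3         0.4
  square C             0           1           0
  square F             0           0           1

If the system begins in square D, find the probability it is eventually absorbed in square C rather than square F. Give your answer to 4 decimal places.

0.4286

Let h(s) be the probability of absorption at square C starting from transient state s. Then h(square C) = 1 and h(square F) = 0. By first-step analysis:
h(square D) = 0.3·h(square D) + 0.3·1 + 0.4·0
Solving: h(square D) = 0.4286.
Starting from square D, the probability is 0.4286.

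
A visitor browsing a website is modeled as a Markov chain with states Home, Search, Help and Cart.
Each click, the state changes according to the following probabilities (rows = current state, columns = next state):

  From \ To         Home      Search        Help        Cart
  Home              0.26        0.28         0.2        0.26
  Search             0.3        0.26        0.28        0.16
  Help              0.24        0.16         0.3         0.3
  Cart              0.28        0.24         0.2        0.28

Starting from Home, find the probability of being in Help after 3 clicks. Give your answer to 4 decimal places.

Propagate the distribution vector 3 clicks from Home.
After 0 clicks: (1.0000, 0.0000, 0.0000, 0.0000)
After 1 click: (0.2600, 0.2800, 0.2000, 0.2600)
After 2 clicks: (0.2724, 0.2400, 0.2424, 0.2452)
After 3 clicks: (0.2697, 0.2363, 0.2434, 0.2506)
P(in Help after 3 clicks) = 0.2434

0.2434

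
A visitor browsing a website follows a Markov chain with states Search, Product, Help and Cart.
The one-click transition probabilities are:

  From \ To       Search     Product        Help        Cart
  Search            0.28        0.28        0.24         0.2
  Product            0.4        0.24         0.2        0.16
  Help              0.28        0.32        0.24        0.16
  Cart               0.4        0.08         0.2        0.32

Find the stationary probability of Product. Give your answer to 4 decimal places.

0.2381

Let the stationary distribution be π with π = πP and π_1 + π_2 + π_3 + π_4 = 1.
π_1 = 0.28·π_1 + 0.4·π_2 + 0.28·π_3 + 0.4·π_4
π_2 = 0.28·π_1 + 0.24·π_2 + 0.32·π_3 + 0.08·π_4
π_3 = 0.24·π_1 + 0.2·π_2 + 0.24·π_3 + 0.2·π_4
Solving with the normalization constraint gives π = (0.3333, 0.2381, 0.2222, 0.2063).
So the stationary probability of Product is 0.2381.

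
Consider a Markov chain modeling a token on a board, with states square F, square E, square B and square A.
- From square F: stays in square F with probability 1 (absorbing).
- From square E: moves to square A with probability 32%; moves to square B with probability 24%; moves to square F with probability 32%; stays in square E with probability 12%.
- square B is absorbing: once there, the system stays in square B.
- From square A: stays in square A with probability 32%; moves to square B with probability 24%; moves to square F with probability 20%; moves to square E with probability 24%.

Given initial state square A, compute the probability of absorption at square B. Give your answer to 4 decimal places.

0.5153

Let h(s) be the probability of absorption at square B starting from transient state s. Then h(square B) = 1 and h(square F) = 0. By first-step analysis:
h(square E) = 0.32·0 + 0.12·h(square E) + 0.24·1 + 0.32·h(square A)
h(square A) = 0.2·0 + 0.24·h(square E) + 0.24·1 + 0.32·h(square A)
Solving: h(square E) = 0.4601, h(square A) = 0.5153.
Starting from square A, the probability is 0.5153.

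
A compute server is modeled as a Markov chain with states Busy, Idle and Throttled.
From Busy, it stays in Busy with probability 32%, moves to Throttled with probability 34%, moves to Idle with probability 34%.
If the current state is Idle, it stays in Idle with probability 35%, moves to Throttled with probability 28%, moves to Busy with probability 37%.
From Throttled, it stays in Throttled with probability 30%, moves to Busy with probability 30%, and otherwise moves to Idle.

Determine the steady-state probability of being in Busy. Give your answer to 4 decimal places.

Let the stationary distribution be π with π = πP and π_1 + π_2 + π_3 = 1.
π_1 = 0.32·π_1 + 0.37·π_2 + 0.3·π_3
π_2 = 0.34·π_1 + 0.35·π_2 + 0.4·π_3
Solving with the normalization constraint gives π = (0.3320, 0.3620, 0.3060).
So the stationary probability of Busy is 0.3320.

0.3320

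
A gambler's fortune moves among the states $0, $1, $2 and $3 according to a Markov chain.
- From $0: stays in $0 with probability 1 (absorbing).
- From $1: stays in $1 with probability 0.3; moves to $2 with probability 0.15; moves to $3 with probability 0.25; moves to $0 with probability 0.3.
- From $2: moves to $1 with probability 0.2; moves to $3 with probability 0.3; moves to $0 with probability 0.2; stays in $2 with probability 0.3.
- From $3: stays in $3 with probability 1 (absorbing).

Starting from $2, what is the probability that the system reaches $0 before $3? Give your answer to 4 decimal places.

0.4348

Let h(s) be the probability of absorption at $0 starting from transient state s. Then h($0) = 1 and h($3) = 0. By first-step analysis:
h($1) = 0.3·1 + 0.3·h($1) + 0.15·h($2) + 0.25·0
h($2) = 0.2·1 + 0.2·h($1) + 0.3·h($2) + 0.3·0
Solving: h($1) = 0.5217, h($2) = 0.4348.
Starting from $2, the probability is 0.4348.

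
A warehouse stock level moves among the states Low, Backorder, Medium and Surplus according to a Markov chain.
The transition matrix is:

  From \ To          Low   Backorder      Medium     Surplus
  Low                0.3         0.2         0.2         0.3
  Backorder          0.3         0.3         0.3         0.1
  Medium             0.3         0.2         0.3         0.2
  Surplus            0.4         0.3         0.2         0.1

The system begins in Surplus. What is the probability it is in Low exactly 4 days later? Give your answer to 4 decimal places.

0.3187

Propagate the distribution vector 4 days from Surplus.
After 0 days: (0.0000, 0.0000, 0.0000, 1.0000)
After 1 day: (0.4000, 0.3000, 0.2000, 0.1000)
After 2 days: (0.3100, 0.2400, 0.2500, 0.2000)
After 3 days: (0.3200, 0.2440, 0.2490, 0.1870)
After 4 days: (0.3187, 0.2431, 0.2493, 0.1889)
P(in Low after 4 days) = 0.3187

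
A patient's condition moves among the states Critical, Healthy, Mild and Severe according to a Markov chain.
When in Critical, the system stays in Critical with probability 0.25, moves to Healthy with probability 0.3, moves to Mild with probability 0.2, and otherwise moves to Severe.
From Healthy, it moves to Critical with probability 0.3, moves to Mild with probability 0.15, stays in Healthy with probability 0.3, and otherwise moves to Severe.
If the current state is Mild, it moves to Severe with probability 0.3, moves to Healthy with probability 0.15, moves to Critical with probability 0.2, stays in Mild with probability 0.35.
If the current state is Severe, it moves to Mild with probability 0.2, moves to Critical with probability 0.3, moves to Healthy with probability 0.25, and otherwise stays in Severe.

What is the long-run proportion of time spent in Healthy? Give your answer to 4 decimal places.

Let the stationary distribution be π with π = πP and π_1 + π_2 + π_3 + π_4 = 1.
π_1 = 0.25·π_1 + 0.3·π_2 + 0.2·π_3 + 0.3·π_4
π_2 = 0.3·π_1 + 0.3·π_2 + 0.15·π_3 + 0.25·π_4
π_3 = 0.2·π_1 + 0.15·π_2 + 0.35·π_3 + 0.2·π_4
Solving with the normalization constraint gives π = (0.2647, 0.2539, 0.2204, 0.2610).
So the stationary probability of Healthy is 0.2539.

0.2539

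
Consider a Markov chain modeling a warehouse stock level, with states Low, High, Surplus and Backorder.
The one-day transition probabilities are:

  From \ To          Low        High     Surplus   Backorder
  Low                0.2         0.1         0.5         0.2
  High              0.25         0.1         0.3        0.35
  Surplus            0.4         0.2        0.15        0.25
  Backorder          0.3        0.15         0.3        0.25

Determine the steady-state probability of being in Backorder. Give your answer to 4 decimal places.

Let the stationary distribution be π with π = πP and π_1 + π_2 + π_3 + π_4 = 1.
π_1 = 0.2·π_1 + 0.25·π_2 + 0.4·π_3 + 0.3·π_4
π_2 = 0.1·π_1 + 0.1·π_2 + 0.2·π_3 + 0.15·π_4
π_3 = 0.5·π_1 + 0.3·π_2 + 0.15·π_3 + 0.3·π_4
Solving with the normalization constraint gives π = (0.2946, 0.1437, 0.3121, 0.2496).
So the stationary probability of Backorder is 0.2496.

0.2496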